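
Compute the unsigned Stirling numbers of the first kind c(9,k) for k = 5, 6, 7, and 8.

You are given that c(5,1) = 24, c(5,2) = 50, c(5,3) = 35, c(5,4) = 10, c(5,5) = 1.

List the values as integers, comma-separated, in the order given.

22449, 4536, 546, 36

[6] T[6,2]:5*50+24=274 · T[6,3]:5*35+50=225 · T[6,4]:5*10+35=85 · T[6,5]:5*1+10=15 · T[6,6]:5*0+1=1
[7] T[7,3]:6*225+274=1624 · T[7,4]:6*85+225=735 · T[7,5]:6*15+85=175 · T[7,6]:6*1+15=21 · T[7,7]:6*0+1=1
[8] T[8,4]:7*735+1624=6769 · T[8,5]:7*175+735=1960 · T[8,6]:7*21+175=322 · T[8,7]:7*1+21=28 · T[8,8]:7*0+1=1
[9] T[9,5]:8*1960+6769=22449 · T[9,6]:8*322+1960=4536 · T[9,7]:8*28+322=546 · T[9,8]:8*1+28=36
Read c(9,5) = 22449, c(9,6) = 4536, c(9,7) = 546, c(9,8) = 36.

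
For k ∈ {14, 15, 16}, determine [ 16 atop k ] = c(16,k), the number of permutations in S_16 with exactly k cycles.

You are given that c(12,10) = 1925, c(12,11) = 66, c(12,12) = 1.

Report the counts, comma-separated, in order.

r13: T_13,11=12×66+1925=2717; T_13,12=12×1+66=78; T_13,13=12×0+1=1
r14: T_14,12=13×78+2717=3731; T_14,13=13×1+78=91; T_14,14=13×0+1=1
r15: T_15,13=14×91+3731=5005; T_15,14=14×1+91=105; T_15,15=14×0+1=1
r16: T_16,14=15×105+5005=6580; T_16,15=15×1+105=120; T_16,16=15×0+1=1
Read c(16,14) = 6580, c(16,15) = 120, c(16,16) = 1.

6580, 120, 1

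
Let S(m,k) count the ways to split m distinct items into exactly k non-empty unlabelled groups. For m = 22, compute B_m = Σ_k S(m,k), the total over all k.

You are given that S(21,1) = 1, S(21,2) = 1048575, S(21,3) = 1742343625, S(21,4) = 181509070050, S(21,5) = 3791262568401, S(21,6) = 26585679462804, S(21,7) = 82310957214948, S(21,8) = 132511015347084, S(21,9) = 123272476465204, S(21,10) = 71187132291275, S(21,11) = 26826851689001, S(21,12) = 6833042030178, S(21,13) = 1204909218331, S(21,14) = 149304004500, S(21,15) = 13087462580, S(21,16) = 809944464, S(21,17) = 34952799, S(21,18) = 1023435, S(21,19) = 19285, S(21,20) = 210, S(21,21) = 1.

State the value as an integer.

@22  (22,1):1·1+0→1, (22,2):1048575·2+1→2097151, (22,3):1742343625·3+1048575→5228079450, (22,4):181509070050·4+1742343625→727778623825, (22,5):3791262568401·5+181509070050→19137821912055, (22,6):26585679462804·6+3791262568401→163305339345225, (22,7):82310957214948·7+26585679462804→602762379967440, (22,8):132511015347084·8+82310957214948→1142399079991620, (22,9):123272476465204·9+132511015347084→1241963303533920, (22,10):71187132291275·10+123272476465204→835143799377954, (22,11):26826851689001·11+71187132291275→366282500870286, (22,12):6833042030178·12+26826851689001→108823356051137, (22,13):1204909218331·13+6833042030178→22496861868481, (22,14):149304004500·14+1204909218331→3295165281331, (22,15):13087462580·15+149304004500→345615943200, (22,16):809944464·16+13087462580→26046574004, (22,17):34952799·17+809944464→1404142047, (22,18):1023435·18+34952799→53374629, (22,19):19285·19+1023435→1389850, (22,20):210·20+19285→23485, (22,21):1·21+210→231, (22,22):0·22+1→1
B_22 = ΣS(22,k) = 1+2097151+5228079450+727778623825+19137821912055+163305339345225+602762379967440+1142399079991620+1241963303533920+835143799377954+366282500870286+108823356051137+22496861868481+3295165281331+345615943200+26046574004+1404142047+53374629+1389850+23485+231+1 = 4506715738447323

4506715738447323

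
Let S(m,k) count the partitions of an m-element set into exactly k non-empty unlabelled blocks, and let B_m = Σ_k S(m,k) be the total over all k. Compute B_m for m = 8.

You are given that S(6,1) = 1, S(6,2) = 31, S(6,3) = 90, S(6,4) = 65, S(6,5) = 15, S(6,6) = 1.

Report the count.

r7: T_7,1=1×1+0=1; T_7,2=2×31+1=63; T_7,3=3×90+31=301; T_7,4=4×65+90=350; T_7,5=5×15+65=140; T_7,6=6×1+15=21; T_7,7=7×0+1=1
r8: T_8,1=1×1+0=1; T_8,2=2×63+1=127; T_8,3=3×301+63=966; T_8,4=4×350+301=1701; T_8,5=5×140+350=1050; T_8,6=6×21+140=266; T_8,7=7×1+21=28; T_8,8=8×0+1=1
B_8 = ΣS(8,k) = 1+127+966+1701+1050+266+28+1 = 4140

4140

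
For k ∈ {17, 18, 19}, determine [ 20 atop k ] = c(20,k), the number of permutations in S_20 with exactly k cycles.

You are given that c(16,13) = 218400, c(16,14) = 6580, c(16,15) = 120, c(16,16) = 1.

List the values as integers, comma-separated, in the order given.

920550, 16815, 190

@17  (17,14):6580·16+218400→323680, (17,15):120·16+6580→8500, (17,16):1·16+120→136, (17,17):0·16+1→1
@18  (18,15):8500·17+323680→468180, (18,16):136·17+8500→10812, (18,17):1·17+136→153, (18,18):0·17+1→1
@19  (19,16):10812·18+468180→662796, (19,17):153·18+10812→13566, (19,18):1·18+153→171, (19,19):0·18+1→1
@20  (20,17):13566·19+662796→920550, (20,18):171·19+13566→16815, (20,19):1·19+171→190
Read c(20,17) = 920550, c(20,18) = 16815, c(20,19) = 190.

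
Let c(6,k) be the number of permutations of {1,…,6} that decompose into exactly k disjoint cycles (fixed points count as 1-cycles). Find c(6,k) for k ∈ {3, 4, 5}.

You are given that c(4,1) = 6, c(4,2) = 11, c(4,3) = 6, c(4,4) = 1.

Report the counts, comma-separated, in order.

[5] T[5,2]:4*11+6=50 · T[5,3]:4*6+11=35 · T[5,4]:4*1+6=10 · T[5,5]:4*0+1=1
[6] T[6,3]:5*35+50=225 · T[6,4]:5*10+35=85 · T[6,5]:5*1+10=15
Read c(6,3) = 225, c(6,4) = 85, c(6,5) = 15.

225, 85, 15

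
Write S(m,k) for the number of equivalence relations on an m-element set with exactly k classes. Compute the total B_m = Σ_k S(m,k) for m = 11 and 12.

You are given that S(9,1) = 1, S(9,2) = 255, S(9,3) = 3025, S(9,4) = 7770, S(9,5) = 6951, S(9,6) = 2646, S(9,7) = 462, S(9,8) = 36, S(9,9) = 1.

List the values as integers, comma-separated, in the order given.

[10] T[10,1]:1*1+0=1 · T[10,2]:2*255+1=511 · T[10,3]:3*3025+255=9330 · T[10,4]:4*7770+3025=34105 · T[10,5]:5*6951+7770=42525 · T[10,6]:6*2646+6951=22827 · T[10,7]:7*462+2646=5880 · T[10,8]:8*36+462=750 · T[10,9]:9*1+36=45 · T[10,10]:10*0+1=1
[11] T[11,1]:1*1+0=1 · T[11,2]:2*511+1=1023 · T[11,3]:3*9330+511=28501 · T[11,4]:4*34105+9330=145750 · T[11,5]:5*42525+34105=246730 · T[11,6]:6*22827+42525=179487 · T[11,7]:7*5880+22827=63987 · T[11,8]:8*750+5880=11880 · T[11,9]:9*45+750=1155 · T[11,10]:10*1+45=55 · T[11,11]:11*0+1=1
[12] T[12,1]:1*1+0=1 · T[12,2]:2*1023+1=2047 · T[12,3]:3*28501+1023=86526 · T[12,4]:4*145750+28501=611501 · T[12,5]:5*246730+145750=1379400 · T[12,6]:6*179487+246730=1323652 · T[12,7]:7*63987+179487=627396 · T[12,8]:8*11880+63987=159027 · T[12,9]:9*1155+11880=22275 · T[12,10]:10*55+1155=1705 · T[12,11]:11*1+55=66 · T[12,12]:12*0+1=1
B_11 = ΣS(11,k) = 1+1023+28501+145750+246730+179487+63987+11880+1155+55+1 = 678570
B_12 = ΣS(12,k) = 1+2047+86526+611501+1379400+1323652+627396+159027+22275+1705+66+1 = 4213597

678570, 4213597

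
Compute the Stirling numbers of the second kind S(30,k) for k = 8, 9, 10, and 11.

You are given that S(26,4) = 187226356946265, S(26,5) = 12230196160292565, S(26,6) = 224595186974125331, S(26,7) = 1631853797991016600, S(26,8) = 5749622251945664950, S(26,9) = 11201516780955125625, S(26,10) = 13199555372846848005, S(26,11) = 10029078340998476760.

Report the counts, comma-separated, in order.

26383018684048108297800, 88300984248924568770870, 173373343599189364594756, 215047101560666876619690

r27: T_27,5=5×12230196160292565+187226356946265=61338207158409090; T_27,6=6×224595186974125331+12230196160292565=1359801318005044551; T_27,7=7×1631853797991016600+224595186974125331=11647571772911241531; T_27,8=8×5749622251945664950+1631853797991016600=47628831813556336200; T_27,9=9×11201516780955125625+5749622251945664950=106563273280541795575; T_27,10=10×13199555372846848005+11201516780955125625=143197070509423605675; T_27,11=11×10029078340998476760+13199555372846848005=123519417123830092365
r28: T_28,6=6×1359801318005044551+61338207158409090=8220146115188676396; T_28,7=7×11647571772911241531+1359801318005044551=82892803728383735268; T_28,8=8×47628831813556336200+11647571772911241531=392678226281361931131; T_28,9=9×106563273280541795575+47628831813556336200=1006698291338432496375; T_28,10=10×143197070509423605675+106563273280541795575=1538533978374777852325; T_28,11=11×123519417123830092365+143197070509423605675=1501910658871554621690
r29: T_29,7=7×82892803728383735268+8220146115188676396=588469772213874823272; T_29,8=8×392678226281361931131+82892803728383735268=3224318613979279184316; T_29,9=9×1006698291338432496375+392678226281361931131=9452962848327254398506; T_29,10=10×1538533978374777852325+1006698291338432496375=16392038075086211019625; T_29,11=11×1501910658871554621690+1538533978374777852325=18059551225961878690915
r30: T_30,8=8×3224318613979279184316+588469772213874823272=26383018684048108297800; T_30,9=9×9452962848327254398506+3224318613979279184316=88300984248924568770870; T_30,10=10×16392038075086211019625+9452962848327254398506=173373343599189364594756; T_30,11=11×18059551225961878690915+16392038075086211019625=215047101560666876619690
Read S(30,8) = 26383018684048108297800, S(30,9) = 88300984248924568770870, S(30,10) = 173373343599189364594756, S(30,11) = 215047101560666876619690.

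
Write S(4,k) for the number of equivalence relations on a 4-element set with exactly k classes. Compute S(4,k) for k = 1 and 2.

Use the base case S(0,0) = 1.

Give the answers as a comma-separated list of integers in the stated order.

1, 7

r1: T_1,1=1×0+1=1
r2: T_2,1=1×1+0=1; T_2,2=2×0+1=1
r3: T_3,1=1×1+0=1; T_3,2=2×1+1=3
r4: T_4,1=1×1+0=1; T_4,2=2×3+1=7
Read S(4,1) = 1, S(4,2) = 7.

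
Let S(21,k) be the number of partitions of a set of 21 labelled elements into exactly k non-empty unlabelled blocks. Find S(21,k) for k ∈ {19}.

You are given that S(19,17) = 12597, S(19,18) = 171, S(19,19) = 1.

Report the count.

19285

row 20: T[20][18]=18·171+12597=15675  T[20][19]=19·1+171=190
row 21: T[21][19]=19·190+15675=19285
Read S(21,19) = 19285.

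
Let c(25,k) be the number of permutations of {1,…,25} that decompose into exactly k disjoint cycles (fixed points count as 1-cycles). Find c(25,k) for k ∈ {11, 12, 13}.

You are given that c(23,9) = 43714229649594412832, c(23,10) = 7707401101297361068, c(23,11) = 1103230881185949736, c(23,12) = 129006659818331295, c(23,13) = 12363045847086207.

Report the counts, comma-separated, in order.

@24  (24,10):7707401101297361068·23+43714229649594412832→220984454979433717396, (24,11):1103230881185949736·23+7707401101297361068→33081711368574204996, (24,12):129006659818331295·23+1103230881185949736→4070384057007569521, (24,13):12363045847086207·23+129006659818331295→413356714301314056
@25  (25,11):33081711368574204996·24+220984454979433717396→1014945527825214637300, (25,12):4070384057007569521·24+33081711368574204996→130770928736755873500, (25,13):413356714301314056·24+4070384057007569521→13990945200239106865
Read c(25,11) = 1014945527825214637300, c(25,12) = 130770928736755873500, c(25,13) = 13990945200239106865.

1014945527825214637300, 130770928736755873500, 13990945200239106865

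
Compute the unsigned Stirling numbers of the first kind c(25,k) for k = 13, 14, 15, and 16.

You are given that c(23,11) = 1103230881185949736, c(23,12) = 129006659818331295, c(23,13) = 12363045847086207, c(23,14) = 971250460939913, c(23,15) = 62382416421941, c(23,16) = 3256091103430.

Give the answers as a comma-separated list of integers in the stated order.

[24] T[24,12]:23*129006659818331295+1103230881185949736=4070384057007569521 · T[24,13]:23*12363045847086207+129006659818331295=413356714301314056 · T[24,14]:23*971250460939913+12363045847086207=34701806448704206 · T[24,15]:23*62382416421941+971250460939913=2406046038644556 · T[24,16]:23*3256091103430+62382416421941=137272511800831
[25] T[25,13]:24*413356714301314056+4070384057007569521=13990945200239106865 · T[25,14]:24*34701806448704206+413356714301314056=1246200069070215000 · T[25,15]:24*2406046038644556+34701806448704206=92446911376173550 · T[25,16]:24*137272511800831+2406046038644556=5700586321864500
Read c(25,13) = 13990945200239106865, c(25,14) = 1246200069070215000, c(25,15) = 92446911376173550, c(25,16) = 5700586321864500.

13990945200239106865, 1246200069070215000, 92446911376173550, 5700586321864500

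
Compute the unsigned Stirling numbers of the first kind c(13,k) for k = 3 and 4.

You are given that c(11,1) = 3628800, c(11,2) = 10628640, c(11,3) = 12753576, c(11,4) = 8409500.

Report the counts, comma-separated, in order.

1931559552, 1414014888

r12: T_12,2=11×10628640+3628800=120543840; T_12,3=11×12753576+10628640=150917976; T_12,4=11×8409500+12753576=105258076
r13: T_13,3=12×150917976+120543840=1931559552; T_13,4=12×105258076+150917976=1414014888
Read c(13,3) = 1931559552, c(13,4) = 1414014888.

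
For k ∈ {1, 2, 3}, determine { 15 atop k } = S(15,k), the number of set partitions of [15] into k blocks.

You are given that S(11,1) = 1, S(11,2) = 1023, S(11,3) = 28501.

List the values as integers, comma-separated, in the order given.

1, 16383, 2375101

row 12: T[12][1]=1·1+0=1  T[12][2]=2·1023+1=2047  T[12][3]=3·28501+1023=86526
row 13: T[13][1]=1·1+0=1  T[13][2]=2·2047+1=4095  T[13][3]=3·86526+2047=261625
row 14: T[14][1]=1·1+0=1  T[14][2]=2·4095+1=8191  T[14][3]=3·261625+4095=788970
row 15: T[15][1]=1·1+0=1  T[15][2]=2·8191+1=16383  T[15][3]=3·788970+8191=2375101
Read S(15,1) = 1, S(15,2) = 16383, S(15,3) = 2375101.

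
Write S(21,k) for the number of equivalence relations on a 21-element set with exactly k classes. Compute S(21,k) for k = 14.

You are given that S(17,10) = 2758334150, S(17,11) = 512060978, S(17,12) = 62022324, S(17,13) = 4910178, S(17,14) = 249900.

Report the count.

[18] T[18,11]:11*512060978+2758334150=8391004908 · T[18,12]:12*62022324+512060978=1256328866 · T[18,13]:13*4910178+62022324=125854638 · T[18,14]:14*249900+4910178=8408778
[19] T[19,12]:12*1256328866+8391004908=23466951300 · T[19,13]:13*125854638+1256328866=2892439160 · T[19,14]:14*8408778+125854638=243577530
[20] T[20,13]:13*2892439160+23466951300=61068660380 · T[20,14]:14*243577530+2892439160=6302524580
[21] T[21,14]:14*6302524580+61068660380=149304004500
Read S(21,14) = 149304004500.

149304004500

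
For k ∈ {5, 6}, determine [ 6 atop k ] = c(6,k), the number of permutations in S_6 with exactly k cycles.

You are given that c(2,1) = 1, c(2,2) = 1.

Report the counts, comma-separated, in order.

15, 1

row 3: T[3][2]=2·1+1=3  T[3][3]=2·0+1=1
row 4: T[4][3]=3·1+3=6  T[4][4]=3·0+1=1
row 5: T[5][4]=4·1+6=10  T[5][5]=4·0+1=1
row 6: T[6][5]=5·1+10=15  T[6][6]=5·0+1=1
Read c(6,5) = 15, c(6,6) = 1.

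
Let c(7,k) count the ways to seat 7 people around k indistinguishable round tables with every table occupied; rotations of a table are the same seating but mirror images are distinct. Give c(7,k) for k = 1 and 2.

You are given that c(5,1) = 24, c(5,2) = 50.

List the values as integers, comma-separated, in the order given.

r6: T_6,1=5×24+0=120; T_6,2=5×50+24=274
r7: T_7,1=6×120+0=720; T_7,2=6×274+120=1764
Read c(7,1) = 720, c(7,2) = 1764.

720, 1764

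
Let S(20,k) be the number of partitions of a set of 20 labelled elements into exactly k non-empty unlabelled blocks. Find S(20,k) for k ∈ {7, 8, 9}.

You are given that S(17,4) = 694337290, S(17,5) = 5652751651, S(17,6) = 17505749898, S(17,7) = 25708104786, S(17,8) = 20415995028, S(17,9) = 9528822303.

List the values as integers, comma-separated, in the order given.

row 18: T[18][5]=5·5652751651+694337290=28958095545  T[18][6]=6·17505749898+5652751651=110687251039  T[18][7]=7·25708104786+17505749898=197462483400  T[18][8]=8·20415995028+25708104786=189036065010  T[18][9]=9·9528822303+20415995028=106175395755
row 19: T[19][6]=6·110687251039+28958095545=693081601779  T[19][7]=7·197462483400+110687251039=1492924634839  T[19][8]=8·189036065010+197462483400=1709751003480  T[19][9]=9·106175395755+189036065010=1144614626805
row 20: T[20][7]=7·1492924634839+693081601779=11143554045652  T[20][8]=8·1709751003480+1492924634839=15170932662679  T[20][9]=9·1144614626805+1709751003480=12011282644725
Read S(20,7) = 11143554045652, S(20,8) = 15170932662679, S(20,9) = 12011282644725.

11143554045652, 15170932662679, 12011282644725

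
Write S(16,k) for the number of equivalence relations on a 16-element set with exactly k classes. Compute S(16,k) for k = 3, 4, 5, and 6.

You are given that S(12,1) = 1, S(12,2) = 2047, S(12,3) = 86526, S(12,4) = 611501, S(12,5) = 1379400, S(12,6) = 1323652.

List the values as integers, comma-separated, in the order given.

row 13: T[13][1]=1·1+0=1  T[13][2]=2·2047+1=4095  T[13][3]=3·86526+2047=261625  T[13][4]=4·611501+86526=2532530  T[13][5]=5·1379400+611501=7508501  T[13][6]=6·1323652+1379400=9321312
row 14: T[14][1]=1·1+0=1  T[14][2]=2·4095+1=8191  T[14][3]=3·261625+4095=788970  T[14][4]=4·2532530+261625=10391745  T[14][5]=5·7508501+2532530=40075035  T[14][6]=6·9321312+7508501=63436373
row 15: T[15][2]=2·8191+1=16383  T[15][3]=3·788970+8191=2375101  T[15][4]=4·10391745+788970=42355950  T[15][5]=5·40075035+10391745=210766920  T[15][6]=6·63436373+40075035=420693273
row 16: T[16][3]=3·2375101+16383=7141686  T[16][4]=4·42355950+2375101=171798901  T[16][5]=5·210766920+42355950=1096190550  T[16][6]=6·420693273+210766920=2734926558
Read S(16,3) = 7141686, S(16,4) = 171798901, S(16,5) = 1096190550, S(16,6) = 2734926558.

7141686, 171798901, 1096190550, 2734926558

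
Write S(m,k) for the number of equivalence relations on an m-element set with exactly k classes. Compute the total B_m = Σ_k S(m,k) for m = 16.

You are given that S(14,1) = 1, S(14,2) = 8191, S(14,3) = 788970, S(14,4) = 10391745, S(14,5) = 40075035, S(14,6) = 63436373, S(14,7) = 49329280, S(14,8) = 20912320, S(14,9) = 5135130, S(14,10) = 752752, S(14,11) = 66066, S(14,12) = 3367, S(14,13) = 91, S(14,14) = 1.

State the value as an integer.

i=15: T(15,1)=0+1·1=1 | T(15,2)=1+2·8191=16383 | T(15,3)=8191+3·788970=2375101 | T(15,4)=788970+4·10391745=42355950 | T(15,5)=10391745+5·40075035=210766920 | T(15,6)=40075035+6·63436373=420693273 | T(15,7)=63436373+7·49329280=408741333 | T(15,8)=49329280+8·20912320=216627840 | T(15,9)=20912320+9·5135130=67128490 | T(15,10)=5135130+10·752752=12662650 | T(15,11)=752752+11·66066=1479478 | T(15,12)=66066+12·3367=106470 | T(15,13)=3367+13·91=4550 | T(15,14)=91+14·1=105 | T(15,15)=1+15·0=1
i=16: T(16,1)=0+1·1=1 | T(16,2)=1+2·16383=32767 | T(16,3)=16383+3·2375101=7141686 | T(16,4)=2375101+4·42355950=171798901 | T(16,5)=42355950+5·210766920=1096190550 | T(16,6)=210766920+6·420693273=2734926558 | T(16,7)=420693273+7·408741333=3281882604 | T(16,8)=408741333+8·216627840=2141764053 | T(16,9)=216627840+9·67128490=820784250 | T(16,10)=67128490+10·12662650=193754990 | T(16,11)=12662650+11·1479478=28936908 | T(16,12)=1479478+12·106470=2757118 | T(16,13)=106470+13·4550=165620 | T(16,14)=4550+14·105=6020 | T(16,15)=105+15·1=120 | T(16,16)=1+16·0=1
B_16 = ΣS(16,k) = 1+32767+7141686+171798901+1096190550+2734926558+3281882604+2141764053+820784250+193754990+28936908+2757118+165620+6020+120+1 = 10480142147

10480142147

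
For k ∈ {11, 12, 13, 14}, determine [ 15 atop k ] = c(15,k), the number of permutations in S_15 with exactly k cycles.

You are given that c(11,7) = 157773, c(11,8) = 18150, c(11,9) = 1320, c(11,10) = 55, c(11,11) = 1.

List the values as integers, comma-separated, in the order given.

r12: T_12,8=11×18150+157773=357423; T_12,9=11×1320+18150=32670; T_12,10=11×55+1320=1925; T_12,11=11×1+55=66; T_12,12=11×0+1=1
r13: T_13,9=12×32670+357423=749463; T_13,10=12×1925+32670=55770; T_13,11=12×66+1925=2717; T_13,12=12×1+66=78; T_13,13=12×0+1=1
r14: T_14,10=13×55770+749463=1474473; T_14,11=13×2717+55770=91091; T_14,12=13×78+2717=3731; T_14,13=13×1+78=91; T_14,14=13×0+1=1
r15: T_15,11=14×91091+1474473=2749747; T_15,12=14×3731+91091=143325; T_15,13=14×91+3731=5005; T_15,14=14×1+91=105
Read c(15,11) = 2749747, c(15,12) = 143325, c(15,13) = 5005, c(15,14) = 105.

2749747, 143325, 5005, 105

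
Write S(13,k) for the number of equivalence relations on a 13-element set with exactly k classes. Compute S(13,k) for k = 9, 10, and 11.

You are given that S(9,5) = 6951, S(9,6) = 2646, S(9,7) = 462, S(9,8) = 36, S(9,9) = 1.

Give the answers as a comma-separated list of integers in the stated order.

359502, 39325, 2431

[10] T[10,6]:6*2646+6951=22827 · T[10,7]:7*462+2646=5880 · T[10,8]:8*36+462=750 · T[10,9]:9*1+36=45 · T[10,10]:10*0+1=1
[11] T[11,7]:7*5880+22827=63987 · T[11,8]:8*750+5880=11880 · T[11,9]:9*45+750=1155 · T[11,10]:10*1+45=55 · T[11,11]:11*0+1=1
[12] T[12,8]:8*11880+63987=159027 · T[12,9]:9*1155+11880=22275 · T[12,10]:10*55+1155=1705 · T[12,11]:11*1+55=66
[13] T[13,9]:9*22275+159027=359502 · T[13,10]:10*1705+22275=39325 · T[13,11]:11*66+1705=2431
Read S(13,9) = 359502, S(13,10) = 39325, S(13,11) = 2431.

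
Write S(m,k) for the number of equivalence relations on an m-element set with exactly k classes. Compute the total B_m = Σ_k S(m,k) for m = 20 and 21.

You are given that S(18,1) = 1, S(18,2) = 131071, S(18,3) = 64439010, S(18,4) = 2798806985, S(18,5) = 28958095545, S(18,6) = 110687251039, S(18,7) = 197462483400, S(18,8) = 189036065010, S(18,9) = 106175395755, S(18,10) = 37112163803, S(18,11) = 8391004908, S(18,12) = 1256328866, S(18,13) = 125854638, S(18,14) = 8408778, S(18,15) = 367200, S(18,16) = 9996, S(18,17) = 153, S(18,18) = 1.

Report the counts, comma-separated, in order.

51724158235372, 474869816156751

row 19: T[19][1]=1·1+0=1  T[19][2]=2·131071+1=262143  T[19][3]=3·64439010+131071=193448101  T[19][4]=4·2798806985+64439010=11259666950  T[19][5]=5·28958095545+2798806985=147589284710  T[19][6]=6·110687251039+28958095545=693081601779  T[19][7]=7·197462483400+110687251039=1492924634839  T[19][8]=8·189036065010+197462483400=1709751003480  T[19][9]=9·106175395755+189036065010=1144614626805  T[19][10]=10·37112163803+106175395755=477297033785  T[19][11]=11·8391004908+37112163803=129413217791  T[19][12]=12·1256328866+8391004908=23466951300  T[19][13]=13·125854638+1256328866=2892439160  T[19][14]=14·8408778+125854638=243577530  T[19][15]=15·367200+8408778=13916778  T[19][16]=16·9996+367200=527136  T[19][17]=17·153+9996=12597  T[19][18]=18·1+153=171  T[19][19]=19·0+1=1
row 20: T[20][1]=1·1+0=1  T[20][2]=2·262143+1=524287  T[20][3]=3·193448101+262143=580606446  T[20][4]=4·11259666950+193448101=45232115901  T[20][5]=5·147589284710+11259666950=749206090500  T[20][6]=6·693081601779+147589284710=4306078895384  T[20][7]=7·1492924634839+693081601779=11143554045652  T[20][8]=8·1709751003480+1492924634839=15170932662679  T[20][9]=9·1144614626805+1709751003480=12011282644725  T[20][10]=10·477297033785+1144614626805=5917584964655  T[20][11]=11·129413217791+477297033785=1900842429486  T[20][12]=12·23466951300+129413217791=411016633391  T[20][13]=13·2892439160+23466951300=61068660380  T[20][14]=14·243577530+2892439160=6302524580  T[20][15]=15·13916778+243577530=452329200  T[20][16]=16·527136+13916778=22350954  T[20][17]=17·12597+527136=741285  T[20][18]=18·171+12597=15675  T[20][19]=19·1+171=190  T[20][20]=20·0+1=1
row 21: T[21][1]=1·1+0=1  T[21][2]=2·524287+1=1048575  T[21][3]=3·580606446+524287=1742343625  T[21][4]=4·45232115901+580606446=181509070050  T[21][5]=5·749206090500+45232115901=3791262568401  T[21][6]=6·4306078895384+749206090500=26585679462804  T[21][7]=7·11143554045652+4306078895384=82310957214948  T[21][8]=8·15170932662679+11143554045652=132511015347084  T[21][9]=9·12011282644725+15170932662679=123272476465204  T[21][10]=10·5917584964655+12011282644725=71187132291275  T[21][11]=11·1900842429486+5917584964655=26826851689001  T[21][12]=12·411016633391+1900842429486=6833042030178  T[21][13]=13·61068660380+411016633391=1204909218331  T[21][14]=14·6302524580+61068660380=149304004500  T[21][15]=15·452329200+6302524580=13087462580  T[21][16]=16·22350954+452329200=809944464  T[21][17]=17·741285+22350954=34952799  T[21][18]=18·15675+741285=1023435  T[21][19]=19·190+15675=19285  T[21][20]=20·1+190=210  T[21][21]=21·0+1=1
B_20 = ΣS(20,k) = 1+524287+580606446+45232115901+749206090500+4306078895384+11143554045652+15170932662679+12011282644725+5917584964655+1900842429486+411016633391+61068660380+6302524580+452329200+22350954+741285+15675+190+1 = 51724158235372
B_21 = ΣS(21,k) = 1+1048575+1742343625+181509070050+3791262568401+26585679462804+82310957214948+132511015347084+123272476465204+71187132291275+26826851689001+6833042030178+1204909218331+149304004500+13087462580+809944464+34952799+1023435+19285+210+1 = 474869816156751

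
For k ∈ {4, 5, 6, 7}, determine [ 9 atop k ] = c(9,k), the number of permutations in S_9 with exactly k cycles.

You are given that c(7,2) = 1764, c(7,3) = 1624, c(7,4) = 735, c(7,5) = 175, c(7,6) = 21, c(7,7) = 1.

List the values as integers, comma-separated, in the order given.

@8  (8,3):1624·7+1764→13132, (8,4):735·7+1624→6769, (8,5):175·7+735→1960, (8,6):21·7+175→322, (8,7):1·7+21→28
@9  (9,4):6769·8+13132→67284, (9,5):1960·8+6769→22449, (9,6):322·8+1960→4536, (9,7):28·8+322→546
Read c(9,4) = 67284, c(9,5) = 22449, c(9,6) = 4536, c(9,7) = 546.

67284, 22449, 4536, 546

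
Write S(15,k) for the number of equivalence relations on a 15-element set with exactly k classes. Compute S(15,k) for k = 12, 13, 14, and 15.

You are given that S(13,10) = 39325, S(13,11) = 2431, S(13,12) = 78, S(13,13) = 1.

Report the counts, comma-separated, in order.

106470, 4550, 105, 1

r14: T_14,11=11×2431+39325=66066; T_14,12=12×78+2431=3367; T_14,13=13×1+78=91; T_14,14=14×0+1=1
r15: T_15,12=12×3367+66066=106470; T_15,13=13×91+3367=4550; T_15,14=14×1+91=105; T_15,15=15×0+1=1
Read S(15,12) = 106470, S(15,13) = 4550, S(15,14) = 105, S(15,15) = 1.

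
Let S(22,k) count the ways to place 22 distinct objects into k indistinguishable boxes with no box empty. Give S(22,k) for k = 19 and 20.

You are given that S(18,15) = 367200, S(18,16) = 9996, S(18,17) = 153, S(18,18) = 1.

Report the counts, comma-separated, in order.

1389850, 23485

@19  (19,16):9996·16+367200→527136, (19,17):153·17+9996→12597, (19,18):1·18+153→171, (19,19):0·19+1→1
@20  (20,17):12597·17+527136→741285, (20,18):171·18+12597→15675, (20,19):1·19+171→190, (20,20):0·20+1→1
@21  (21,18):15675·18+741285→1023435, (21,19):190·19+15675→19285, (21,20):1·20+190→210
@22  (22,19):19285·19+1023435→1389850, (22,20):210·20+19285→23485
Read S(22,19) = 1389850, S(22,20) = 23485.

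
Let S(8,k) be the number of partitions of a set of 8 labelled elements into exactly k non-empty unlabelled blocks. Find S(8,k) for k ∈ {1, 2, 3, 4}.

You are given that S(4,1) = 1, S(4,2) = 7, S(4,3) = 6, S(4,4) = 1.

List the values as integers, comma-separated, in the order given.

1, 127, 966, 1701

i=5: T(5,1)=0+1·1=1 | T(5,2)=1+2·7=15 | T(5,3)=7+3·6=25 | T(5,4)=6+4·1=10
i=6: T(6,1)=0+1·1=1 | T(6,2)=1+2·15=31 | T(6,3)=15+3·25=90 | T(6,4)=25+4·10=65
i=7: T(7,1)=0+1·1=1 | T(7,2)=1+2·31=63 | T(7,3)=31+3·90=301 | T(7,4)=90+4·65=350
i=8: T(8,1)=0+1·1=1 | T(8,2)=1+2·63=127 | T(8,3)=63+3·301=966 | T(8,4)=301+4·350=1701
Read S(8,1) = 1, S(8,2) = 127, S(8,3) = 966, S(8,4) = 1701.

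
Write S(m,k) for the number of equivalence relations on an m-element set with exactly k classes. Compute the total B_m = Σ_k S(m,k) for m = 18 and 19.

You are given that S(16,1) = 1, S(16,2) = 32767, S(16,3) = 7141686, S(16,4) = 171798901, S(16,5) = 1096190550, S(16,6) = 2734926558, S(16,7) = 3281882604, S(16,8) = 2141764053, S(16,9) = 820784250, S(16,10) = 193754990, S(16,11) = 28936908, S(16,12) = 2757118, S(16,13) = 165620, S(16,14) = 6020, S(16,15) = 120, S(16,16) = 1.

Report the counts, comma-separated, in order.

682076806159, 5832742205057

row 17: T[17][1]=1·1+0=1  T[17][2]=2·32767+1=65535  T[17][3]=3·7141686+32767=21457825  T[17][4]=4·171798901+7141686=694337290  T[17][5]=5·1096190550+171798901=5652751651  T[17][6]=6·2734926558+1096190550=17505749898  T[17][7]=7·3281882604+2734926558=25708104786  T[17][8]=8·2141764053+3281882604=20415995028  T[17][9]=9·820784250+2141764053=9528822303  T[17][10]=10·193754990+820784250=2758334150  T[17][11]=11·28936908+193754990=512060978  T[17][12]=12·2757118+28936908=62022324  T[17][13]=13·165620+2757118=4910178  T[17][14]=14·6020+165620=249900  T[17][15]=15·120+6020=7820  T[17][16]=16·1+120=136  T[17][17]=17·0+1=1
row 18: T[18][1]=1·1+0=1  T[18][2]=2·65535+1=131071  T[18][3]=3·21457825+65535=64439010  T[18][4]=4·694337290+21457825=2798806985  T[18][5]=5·5652751651+694337290=28958095545  T[18][6]=6·17505749898+5652751651=110687251039  T[18][7]=7·25708104786+17505749898=197462483400  T[18][8]=8·20415995028+25708104786=189036065010  T[18][9]=9·9528822303+20415995028=106175395755  T[18][10]=10·2758334150+9528822303=37112163803  T[18][11]=11·512060978+2758334150=8391004908  T[18][12]=12·62022324+512060978=1256328866  T[18][13]=13·4910178+62022324=125854638  T[18][14]=14·249900+4910178=8408778  T[18][15]=15·7820+249900=367200  T[18][16]=16·136+7820=9996  T[18][17]=17·1+136=153  T[18][18]=18·0+1=1
row 19: T[19][1]=1·1+0=1  T[19][2]=2·131071+1=262143  T[19][3]=3·64439010+131071=193448101  T[19][4]=4·2798806985+64439010=11259666950  T[19][5]=5·28958095545+2798806985=147589284710  T[19][6]=6·110687251039+28958095545=693081601779  T[19][7]=7·197462483400+110687251039=1492924634839  T[19][8]=8·189036065010+197462483400=1709751003480  T[19][9]=9·106175395755+189036065010=1144614626805  T[19][10]=10·37112163803+106175395755=477297033785  T[19][11]=11·8391004908+37112163803=129413217791  T[19][12]=12·1256328866+8391004908=23466951300  T[19][13]=13·125854638+1256328866=2892439160  T[19][14]=14·8408778+125854638=243577530  T[19][15]=15·367200+8408778=13916778  T[19][16]=16·9996+367200=527136  T[19][17]=17·153+9996=12597  T[19][18]=18·1+153=171  T[19][19]=19·0+1=1
B_18 = ΣS(18,k) = 1+131071+64439010+2798806985+28958095545+110687251039+197462483400+189036065010+106175395755+37112163803+8391004908+1256328866+125854638+8408778+367200+9996+153+1 = 682076806159
B_19 = ΣS(19,k) = 1+262143+193448101+11259666950+147589284710+693081601779+1492924634839+1709751003480+1144614626805+477297033785+129413217791+23466951300+2892439160+243577530+13916778+527136+12597+171+1 = 5832742205057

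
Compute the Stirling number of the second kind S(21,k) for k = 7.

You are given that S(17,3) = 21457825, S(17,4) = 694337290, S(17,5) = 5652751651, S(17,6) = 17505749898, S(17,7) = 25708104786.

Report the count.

r18: T_18,4=4×694337290+21457825=2798806985; T_18,5=5×5652751651+694337290=28958095545; T_18,6=6×17505749898+5652751651=110687251039; T_18,7=7×25708104786+17505749898=197462483400
r19: T_19,5=5×28958095545+2798806985=147589284710; T_19,6=6×110687251039+28958095545=693081601779; T_19,7=7×197462483400+110687251039=1492924634839
r20: T_20,6=6×693081601779+147589284710=4306078895384; T_20,7=7×1492924634839+693081601779=11143554045652
r21: T_21,7=7×11143554045652+4306078895384=82310957214948
Read S(21,7) = 82310957214948.

82310957214948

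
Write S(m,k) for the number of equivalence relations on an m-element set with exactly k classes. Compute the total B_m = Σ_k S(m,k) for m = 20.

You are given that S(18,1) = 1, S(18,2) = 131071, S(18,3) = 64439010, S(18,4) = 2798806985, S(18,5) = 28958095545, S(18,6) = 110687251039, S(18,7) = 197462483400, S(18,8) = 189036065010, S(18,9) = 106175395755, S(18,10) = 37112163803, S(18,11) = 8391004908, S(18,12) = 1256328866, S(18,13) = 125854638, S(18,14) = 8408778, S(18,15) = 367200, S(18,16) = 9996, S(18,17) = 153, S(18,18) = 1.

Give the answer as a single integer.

51724158235372

[19] T[19,1]:1*1+0=1 · T[19,2]:2*131071+1=262143 · T[19,3]:3*64439010+131071=193448101 · T[19,4]:4*2798806985+64439010=11259666950 · T[19,5]:5*28958095545+2798806985=147589284710 · T[19,6]:6*110687251039+28958095545=693081601779 · T[19,7]:7*197462483400+110687251039=1492924634839 · T[19,8]:8*189036065010+197462483400=1709751003480 · T[19,9]:9*106175395755+189036065010=1144614626805 · T[19,10]:10*37112163803+106175395755=477297033785 · T[19,11]:11*8391004908+37112163803=129413217791 · T[19,12]:12*1256328866+8391004908=23466951300 · T[19,13]:13*125854638+1256328866=2892439160 · T[19,14]:14*8408778+125854638=243577530 · T[19,15]:15*367200+8408778=13916778 · T[19,16]:16*9996+367200=527136 · T[19,17]:17*153+9996=12597 · T[19,18]:18*1+153=171 · T[19,19]:19*0+1=1
[20] T[20,1]:1*1+0=1 · T[20,2]:2*262143+1=524287 · T[20,3]:3*193448101+262143=580606446 · T[20,4]:4*11259666950+193448101=45232115901 · T[20,5]:5*147589284710+11259666950=749206090500 · T[20,6]:6*693081601779+147589284710=4306078895384 · T[20,7]:7*1492924634839+693081601779=11143554045652 · T[20,8]:8*1709751003480+1492924634839=15170932662679 · T[20,9]:9*1144614626805+1709751003480=12011282644725 · T[20,10]:10*477297033785+1144614626805=5917584964655 · T[20,11]:11*129413217791+477297033785=1900842429486 · T[20,12]:12*23466951300+129413217791=411016633391 · T[20,13]:13*2892439160+23466951300=61068660380 · T[20,14]:14*243577530+2892439160=6302524580 · T[20,15]:15*13916778+243577530=452329200 · T[20,16]:16*527136+13916778=22350954 · T[20,17]:17*12597+527136=741285 · T[20,18]:18*171+12597=15675 · T[20,19]:19*1+171=190 · T[20,20]:20*0+1=1
B_20 = ΣS(20,k) = 1+524287+580606446+45232115901+749206090500+4306078895384+11143554045652+15170932662679+12011282644725+5917584964655+1900842429486+411016633391+61068660380+6302524580+452329200+22350954+741285+15675+190+1 = 51724158235372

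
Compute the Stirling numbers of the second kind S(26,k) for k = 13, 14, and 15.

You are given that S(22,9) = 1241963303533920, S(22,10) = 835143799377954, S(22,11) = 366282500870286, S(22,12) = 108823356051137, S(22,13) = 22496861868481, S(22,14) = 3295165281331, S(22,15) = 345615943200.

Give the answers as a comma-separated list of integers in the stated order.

row 23: T[23][10]=10·835143799377954+1241963303533920=9593401297313460  T[23][11]=11·366282500870286+835143799377954=4864251308951100  T[23][12]=12·108823356051137+366282500870286=1672162773483930  T[23][13]=13·22496861868481+108823356051137=401282560341390  T[23][14]=14·3295165281331+22496861868481=68629175807115  T[23][15]=15·345615943200+3295165281331=8479404429331
row 24: T[24][11]=11·4864251308951100+9593401297313460=63100165695775560  T[24][12]=12·1672162773483930+4864251308951100=24930204590758260  T[24][13]=13·401282560341390+1672162773483930=6888836057922000  T[24][14]=14·68629175807115+401282560341390=1362091021641000  T[24][15]=15·8479404429331+68629175807115=195820242247080
row 25: T[25][12]=12·24930204590758260+63100165695775560=362262620784874680  T[25][13]=13·6888836057922000+24930204590758260=114485073343744260  T[25][14]=14·1362091021641000+6888836057922000=25958110360896000  T[25][15]=15·195820242247080+1362091021641000=4299394655347200
row 26: T[26][13]=13·114485073343744260+362262620784874680=1850568574253550060  T[26][14]=14·25958110360896000+114485073343744260=477898618396288260  T[26][15]=15·4299394655347200+25958110360896000=90449030191104000
Read S(26,13) = 1850568574253550060, S(26,14) = 477898618396288260, S(26,15) = 90449030191104000.

1850568574253550060, 477898618396288260, 90449030191104000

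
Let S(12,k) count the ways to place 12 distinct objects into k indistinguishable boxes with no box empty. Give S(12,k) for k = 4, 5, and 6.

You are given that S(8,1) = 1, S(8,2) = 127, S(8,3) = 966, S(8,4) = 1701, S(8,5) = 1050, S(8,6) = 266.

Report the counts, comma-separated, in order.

r9: T_9,1=1×1+0=1; T_9,2=2×127+1=255; T_9,3=3×966+127=3025; T_9,4=4×1701+966=7770; T_9,5=5×1050+1701=6951; T_9,6=6×266+1050=2646
r10: T_10,2=2×255+1=511; T_10,3=3×3025+255=9330; T_10,4=4×7770+3025=34105; T_10,5=5×6951+7770=42525; T_10,6=6×2646+6951=22827
r11: T_11,3=3×9330+511=28501; T_11,4=4×34105+9330=145750; T_11,5=5×42525+34105=246730; T_11,6=6×22827+42525=179487
r12: T_12,4=4×145750+28501=611501; T_12,5=5×246730+145750=1379400; T_12,6=6×179487+246730=1323652
Read S(12,4) = 611501, S(12,5) = 1379400, S(12,6) = 1323652.

611501, 1379400, 1323652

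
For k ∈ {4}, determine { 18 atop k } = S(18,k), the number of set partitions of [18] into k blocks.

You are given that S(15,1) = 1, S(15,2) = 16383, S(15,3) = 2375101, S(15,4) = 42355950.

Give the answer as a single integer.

2798806985

r16: T_16,2=2×16383+1=32767; T_16,3=3×2375101+16383=7141686; T_16,4=4×42355950+2375101=171798901
r17: T_17,3=3×7141686+32767=21457825; T_17,4=4×171798901+7141686=694337290
r18: T_18,4=4×694337290+21457825=2798806985
Read S(18,4) = 2798806985.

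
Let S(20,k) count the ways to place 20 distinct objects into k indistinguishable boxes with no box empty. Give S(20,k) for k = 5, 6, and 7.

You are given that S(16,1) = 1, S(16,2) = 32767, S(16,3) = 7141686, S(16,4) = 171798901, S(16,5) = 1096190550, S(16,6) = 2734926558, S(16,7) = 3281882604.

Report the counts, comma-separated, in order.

r17: T_17,2=2×32767+1=65535; T_17,3=3×7141686+32767=21457825; T_17,4=4×171798901+7141686=694337290; T_17,5=5×1096190550+171798901=5652751651; T_17,6=6×2734926558+1096190550=17505749898; T_17,7=7×3281882604+2734926558=25708104786
r18: T_18,3=3×21457825+65535=64439010; T_18,4=4×694337290+21457825=2798806985; T_18,5=5×5652751651+694337290=28958095545; T_18,6=6×17505749898+5652751651=110687251039; T_18,7=7×25708104786+17505749898=197462483400
r19: T_19,4=4×2798806985+64439010=11259666950; T_19,5=5×28958095545+2798806985=147589284710; T_19,6=6×110687251039+28958095545=693081601779; T_19,7=7×197462483400+110687251039=1492924634839
r20: T_20,5=5×147589284710+11259666950=749206090500; T_20,6=6×693081601779+147589284710=4306078895384; T_20,7=7×1492924634839+693081601779=11143554045652
Read S(20,5) = 749206090500, S(20,6) = 4306078895384, S(20,7) = 11143554045652.

749206090500, 4306078895384, 11143554045652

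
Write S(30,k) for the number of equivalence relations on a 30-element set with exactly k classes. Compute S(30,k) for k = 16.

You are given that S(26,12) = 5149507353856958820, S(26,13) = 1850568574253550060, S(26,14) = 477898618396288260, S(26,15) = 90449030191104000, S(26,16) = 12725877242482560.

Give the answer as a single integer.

2940812098256837097720

r27: T_27,13=13×1850568574253550060+5149507353856958820=29206898819153109600; T_27,14=14×477898618396288260+1850568574253550060=8541149231801585700; T_27,15=15×90449030191104000+477898618396288260=1834634071262848260; T_27,16=16×12725877242482560+90449030191104000=294063066070824960
r28: T_28,14=14×8541149231801585700+29206898819153109600=148782988064375309400; T_28,15=15×1834634071262848260+8541149231801585700=36060660300744309600; T_28,16=16×294063066070824960+1834634071262848260=6539643128396047620
r29: T_29,15=15×36060660300744309600+148782988064375309400=689692892575539953400; T_29,16=16×6539643128396047620+36060660300744309600=140694950355081071520
r30: T_30,16=16×140694950355081071520+689692892575539953400=2940812098256837097720
Read S(30,16) = 2940812098256837097720.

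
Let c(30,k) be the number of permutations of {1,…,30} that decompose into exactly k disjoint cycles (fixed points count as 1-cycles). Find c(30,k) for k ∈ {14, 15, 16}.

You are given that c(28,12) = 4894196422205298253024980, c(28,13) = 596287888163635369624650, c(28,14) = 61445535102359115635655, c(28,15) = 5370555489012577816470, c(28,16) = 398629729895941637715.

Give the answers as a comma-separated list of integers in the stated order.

88776380550648116217781890, 8459574446076318147830625, 691254538651580660999025

row 29: T[29][13]=28·596287888163635369624650+4894196422205298253024980=21590257290787088602515180  T[29][14]=28·61445535102359115635655+596287888163635369624650=2316762871029690607422990  T[29][15]=28·5370555489012577816470+61445535102359115635655=211821088794711294496815  T[29][16]=28·398629729895941637715+5370555489012577816470=16532187926098943672490
row 30: T[30][14]=29·2316762871029690607422990+21590257290787088602515180=88776380550648116217781890  T[30][15]=29·211821088794711294496815+2316762871029690607422990=8459574446076318147830625  T[30][16]=29·16532187926098943672490+211821088794711294496815=691254538651580660999025
Read c(30,14) = 88776380550648116217781890, c(30,15) = 8459574446076318147830625, c(30,16) = 691254538651580660999025.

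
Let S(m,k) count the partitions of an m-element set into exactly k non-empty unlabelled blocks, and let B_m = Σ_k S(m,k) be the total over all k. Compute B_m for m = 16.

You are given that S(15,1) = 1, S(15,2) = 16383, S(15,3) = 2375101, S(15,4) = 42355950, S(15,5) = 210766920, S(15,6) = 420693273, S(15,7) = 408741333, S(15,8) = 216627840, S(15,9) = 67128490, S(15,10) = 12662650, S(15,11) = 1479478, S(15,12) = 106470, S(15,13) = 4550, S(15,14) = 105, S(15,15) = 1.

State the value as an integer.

10480142147

row 16: T[16][1]=1·1+0=1  T[16][2]=2·16383+1=32767  T[16][3]=3·2375101+16383=7141686  T[16][4]=4·42355950+2375101=171798901  T[16][5]=5·210766920+42355950=1096190550  T[16][6]=6·420693273+210766920=2734926558  T[16][7]=7·408741333+420693273=3281882604  T[16][8]=8·216627840+408741333=2141764053  T[16][9]=9·67128490+216627840=820784250  T[16][10]=10·12662650+67128490=193754990  T[16][11]=11·1479478+12662650=28936908  T[16][12]=12·106470+1479478=2757118  T[16][13]=13·4550+106470=165620  T[16][14]=14·105+4550=6020  T[16][15]=15·1+105=120  T[16][16]=16·0+1=1
B_16 = ΣS(16,k) = 1+32767+7141686+171798901+1096190550+2734926558+3281882604+2141764053+820784250+193754990+28936908+2757118+165620+6020+120+1 = 10480142147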